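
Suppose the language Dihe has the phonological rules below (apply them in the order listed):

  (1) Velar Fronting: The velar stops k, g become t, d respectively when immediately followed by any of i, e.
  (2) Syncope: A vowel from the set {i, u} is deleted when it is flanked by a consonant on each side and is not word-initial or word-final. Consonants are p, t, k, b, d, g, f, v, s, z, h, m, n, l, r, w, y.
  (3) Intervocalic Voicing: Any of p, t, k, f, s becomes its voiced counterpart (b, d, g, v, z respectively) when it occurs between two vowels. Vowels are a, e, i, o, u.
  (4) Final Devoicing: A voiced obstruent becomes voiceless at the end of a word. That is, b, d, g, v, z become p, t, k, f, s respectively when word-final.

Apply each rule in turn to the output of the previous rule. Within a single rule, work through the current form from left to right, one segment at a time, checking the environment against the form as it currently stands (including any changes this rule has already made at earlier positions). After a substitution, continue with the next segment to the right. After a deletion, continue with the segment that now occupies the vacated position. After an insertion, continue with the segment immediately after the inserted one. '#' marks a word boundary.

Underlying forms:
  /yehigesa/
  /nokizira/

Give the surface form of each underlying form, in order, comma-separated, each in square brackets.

/yehigesa/:
  (1) Velar Fronting: [yehigesa] → [yehidesa]
  (2) Syncope: [yehidesa] → [yehdesa]
  (3) Intervocalic Voicing: [yehdesa] → [yehdeza]
  (4) Final Devoicing: no change — [yehdeza]
/nokizira/:
  (1) Velar Fronting: [nokizira] → [notizira]
  (2) Syncope: [notizira] → [notzra]
  (3) Intervocalic Voicing: no change — [notzra]
  (4) Final Devoicing: no change — [notzra]

[yehdeza], [notzra]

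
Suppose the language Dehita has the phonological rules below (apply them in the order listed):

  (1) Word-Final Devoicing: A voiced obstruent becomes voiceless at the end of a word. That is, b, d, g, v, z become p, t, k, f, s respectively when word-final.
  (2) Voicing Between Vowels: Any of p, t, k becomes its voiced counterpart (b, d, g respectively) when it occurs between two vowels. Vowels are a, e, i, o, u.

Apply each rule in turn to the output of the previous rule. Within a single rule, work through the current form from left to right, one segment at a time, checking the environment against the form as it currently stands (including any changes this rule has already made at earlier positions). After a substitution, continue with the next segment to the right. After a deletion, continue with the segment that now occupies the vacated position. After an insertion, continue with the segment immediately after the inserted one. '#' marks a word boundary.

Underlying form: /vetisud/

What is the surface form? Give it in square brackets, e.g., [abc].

(1) Word-Final Devoicing: [vetisud] → [vetisut]
(2) Voicing Between Vowels: [vetisut] → [vedisut]

[vedisut]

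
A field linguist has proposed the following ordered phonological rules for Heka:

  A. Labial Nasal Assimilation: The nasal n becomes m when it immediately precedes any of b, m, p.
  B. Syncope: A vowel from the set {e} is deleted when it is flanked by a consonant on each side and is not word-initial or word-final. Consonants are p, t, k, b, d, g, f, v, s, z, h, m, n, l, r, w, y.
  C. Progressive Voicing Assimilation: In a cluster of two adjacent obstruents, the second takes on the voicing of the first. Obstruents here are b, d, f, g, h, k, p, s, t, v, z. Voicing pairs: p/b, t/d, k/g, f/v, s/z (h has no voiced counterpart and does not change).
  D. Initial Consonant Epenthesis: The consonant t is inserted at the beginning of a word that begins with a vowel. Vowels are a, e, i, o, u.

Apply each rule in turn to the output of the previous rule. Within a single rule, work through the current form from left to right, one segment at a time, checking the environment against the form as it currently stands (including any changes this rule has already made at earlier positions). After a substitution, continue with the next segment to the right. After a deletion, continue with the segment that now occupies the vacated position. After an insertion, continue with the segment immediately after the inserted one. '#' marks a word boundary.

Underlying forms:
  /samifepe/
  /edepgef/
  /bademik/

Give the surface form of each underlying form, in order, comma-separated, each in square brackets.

[samifpe], [tedbgv], [badmik]

/samifepe/:
  A Labial Nasal Assimilation: no change — [samifepe]
  B Syncope: [samifepe] → [samifpe]
  C Progressive Voicing Assimilation: no change — [samifpe]
  D Initial Consonant Epenthesis: no change — [samifpe]
/edepgef/:
  A Labial Nasal Assimilation: no change — [edepgef]
  B Syncope: [edepgef] → [edpgf]
  C Progressive Voicing Assimilation: [edpgf] → [edbgv]
  D Initial Consonant Epenthesis: [edbgv] → [tedbgv]
/bademik/:
  A Labial Nasal Assimilation: no change — [bademik]
  B Syncope: [bademik] → [badmik]
  C Progressive Voicing Assimilation: no change — [badmik]
  D Initial Consonant Epenthesis: no change — [badmik]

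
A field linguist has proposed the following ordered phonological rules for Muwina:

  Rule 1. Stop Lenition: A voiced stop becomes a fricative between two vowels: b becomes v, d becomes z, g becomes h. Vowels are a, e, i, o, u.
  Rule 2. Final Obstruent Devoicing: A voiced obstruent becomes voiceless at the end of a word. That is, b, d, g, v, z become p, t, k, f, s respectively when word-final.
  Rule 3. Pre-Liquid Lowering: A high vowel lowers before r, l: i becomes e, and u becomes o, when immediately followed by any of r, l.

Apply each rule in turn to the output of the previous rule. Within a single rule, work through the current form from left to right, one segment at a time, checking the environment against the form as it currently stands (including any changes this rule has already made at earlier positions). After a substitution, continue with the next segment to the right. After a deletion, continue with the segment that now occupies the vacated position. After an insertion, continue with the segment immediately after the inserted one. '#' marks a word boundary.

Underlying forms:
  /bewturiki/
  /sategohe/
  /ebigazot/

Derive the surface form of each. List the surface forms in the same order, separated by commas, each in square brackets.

[bewtoriki], [satehohe], [evihazot]

/bewturiki/:
  Rule 1 Stop Lenition: no change — [bewturiki]
  Rule 2 Final Obstruent Devoicing: no change — [bewturiki]
  Rule 3 Pre-Liquid Lowering: [bewturiki] → [bewtoriki]
/sategohe/:
  Rule 1 Stop Lenition: [sategohe] → [satehohe]
  Rule 2 Final Obstruent Devoicing: no change — [satehohe]
  Rule 3 Pre-Liquid Lowering: no change — [satehohe]
/ebigazot/:
  Rule 1 Stop Lenition: [ebigazot] → [evihazot]
  Rule 2 Final Obstruent Devoicing: no change — [evihazot]
  Rule 3 Pre-Liquid Lowering: no change — [evihazot]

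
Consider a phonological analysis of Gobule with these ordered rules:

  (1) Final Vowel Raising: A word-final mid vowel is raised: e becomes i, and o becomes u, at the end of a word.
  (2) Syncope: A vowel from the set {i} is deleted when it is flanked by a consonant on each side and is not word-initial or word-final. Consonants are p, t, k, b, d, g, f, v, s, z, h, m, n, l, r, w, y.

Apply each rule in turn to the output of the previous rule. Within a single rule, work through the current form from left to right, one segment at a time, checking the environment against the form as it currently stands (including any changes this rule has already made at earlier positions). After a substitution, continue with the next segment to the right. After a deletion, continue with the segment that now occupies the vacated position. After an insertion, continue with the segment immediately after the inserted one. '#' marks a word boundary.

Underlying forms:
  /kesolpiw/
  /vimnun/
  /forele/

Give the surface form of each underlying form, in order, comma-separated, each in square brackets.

/kesolpiw/:
  (1) Final Vowel Raising: no change — [kesolpiw]
  (2) Syncope: [kesolpiw] → [kesolpw]
/vimnun/:
  (1) Final Vowel Raising: no change — [vimnun]
  (2) Syncope: [vimnun] → [vmnun]
/forele/:
  (1) Final Vowel Raising: [forele] → [foreli]
  (2) Syncope: no change — [foreli]

[kesolpw], [vmnun], [foreli]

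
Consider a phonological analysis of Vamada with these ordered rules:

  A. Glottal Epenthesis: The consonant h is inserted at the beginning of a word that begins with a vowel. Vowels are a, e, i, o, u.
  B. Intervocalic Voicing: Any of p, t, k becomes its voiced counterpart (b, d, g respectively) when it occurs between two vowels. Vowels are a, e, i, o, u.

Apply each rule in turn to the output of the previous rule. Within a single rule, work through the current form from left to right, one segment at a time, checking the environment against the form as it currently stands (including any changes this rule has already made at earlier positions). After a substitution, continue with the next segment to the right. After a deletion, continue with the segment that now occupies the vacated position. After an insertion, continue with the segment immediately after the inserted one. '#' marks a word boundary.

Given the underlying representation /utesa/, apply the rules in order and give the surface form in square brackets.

A Glottal Epenthesis: [utesa] → [hutesa]
B Intervocalic Voicing: [hutesa] → [hudesa]

[hudesa]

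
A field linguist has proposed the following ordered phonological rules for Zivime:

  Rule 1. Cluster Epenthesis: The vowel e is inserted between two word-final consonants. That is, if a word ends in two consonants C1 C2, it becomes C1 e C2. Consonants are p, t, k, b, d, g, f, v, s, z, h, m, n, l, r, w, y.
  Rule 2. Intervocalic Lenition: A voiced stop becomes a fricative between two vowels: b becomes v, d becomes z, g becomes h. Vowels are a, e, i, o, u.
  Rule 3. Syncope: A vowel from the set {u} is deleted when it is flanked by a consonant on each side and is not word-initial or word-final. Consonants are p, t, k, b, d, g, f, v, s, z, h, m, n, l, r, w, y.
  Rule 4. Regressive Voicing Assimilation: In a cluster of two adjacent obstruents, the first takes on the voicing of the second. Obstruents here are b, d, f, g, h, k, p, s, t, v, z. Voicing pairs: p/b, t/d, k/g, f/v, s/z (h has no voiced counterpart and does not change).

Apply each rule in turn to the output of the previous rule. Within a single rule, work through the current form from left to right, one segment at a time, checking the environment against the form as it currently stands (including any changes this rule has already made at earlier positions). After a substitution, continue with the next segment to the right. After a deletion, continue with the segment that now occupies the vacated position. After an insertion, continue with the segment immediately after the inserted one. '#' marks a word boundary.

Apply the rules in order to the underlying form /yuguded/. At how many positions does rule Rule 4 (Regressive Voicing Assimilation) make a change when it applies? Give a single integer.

Rule 1 Cluster Epenthesis: no change — [yuguded]
Rule 2 Intervocalic Lenition: [yuguded] → [yuhuzed]
Rule 3 Syncope: [yuhuzed] → [yhzed]
Rule 4 Regressive Voicing Assimilation: no change — [yhzed]
Rule Rule 4 changed 0 position(s).

0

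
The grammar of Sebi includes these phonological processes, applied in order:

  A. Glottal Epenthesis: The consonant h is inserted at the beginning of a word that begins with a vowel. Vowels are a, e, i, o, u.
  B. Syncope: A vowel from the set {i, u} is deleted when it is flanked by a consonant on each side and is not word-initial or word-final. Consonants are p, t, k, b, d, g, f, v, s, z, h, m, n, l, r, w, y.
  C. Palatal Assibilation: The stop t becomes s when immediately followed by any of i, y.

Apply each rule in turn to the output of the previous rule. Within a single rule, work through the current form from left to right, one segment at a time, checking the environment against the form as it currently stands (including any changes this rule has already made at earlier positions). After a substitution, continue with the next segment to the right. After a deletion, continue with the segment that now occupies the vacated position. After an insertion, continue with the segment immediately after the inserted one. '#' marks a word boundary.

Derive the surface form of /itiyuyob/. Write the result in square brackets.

[hsyyob]

A Glottal Epenthesis: [itiyuyob] → [hitiyuyob]
B Syncope: [hitiyuyob] → [htyyob]
C Palatal Assibilation: [htyyob] → [hsyyob]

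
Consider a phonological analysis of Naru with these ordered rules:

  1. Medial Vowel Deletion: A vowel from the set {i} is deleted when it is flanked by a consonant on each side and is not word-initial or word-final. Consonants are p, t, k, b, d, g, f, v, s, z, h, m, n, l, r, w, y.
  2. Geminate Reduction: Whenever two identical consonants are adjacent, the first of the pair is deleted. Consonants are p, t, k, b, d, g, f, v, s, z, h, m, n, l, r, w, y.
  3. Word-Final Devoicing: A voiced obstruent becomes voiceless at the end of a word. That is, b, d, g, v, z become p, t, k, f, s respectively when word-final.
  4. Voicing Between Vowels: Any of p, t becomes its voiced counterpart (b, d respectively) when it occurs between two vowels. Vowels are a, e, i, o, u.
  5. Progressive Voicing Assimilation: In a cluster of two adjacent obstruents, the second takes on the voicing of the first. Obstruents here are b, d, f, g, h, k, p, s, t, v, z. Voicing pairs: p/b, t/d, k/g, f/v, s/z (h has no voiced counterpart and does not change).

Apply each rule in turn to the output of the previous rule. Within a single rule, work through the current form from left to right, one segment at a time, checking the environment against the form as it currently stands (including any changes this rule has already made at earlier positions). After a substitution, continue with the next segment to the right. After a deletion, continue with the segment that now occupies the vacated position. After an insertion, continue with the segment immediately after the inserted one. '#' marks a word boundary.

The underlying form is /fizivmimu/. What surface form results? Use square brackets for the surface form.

[fsfmu]

1 Medial Vowel Deletion: [fizivmimu] → [fzvmmu]
2 Geminate Reduction: [fzvmmu] → [fzvmu]
3 Word-Final Devoicing: no change — [fzvmu]
4 Voicing Between Vowels: no change — [fzvmu]
5 Progressive Voicing Assimilation: [fzvmu] → [fsfmu]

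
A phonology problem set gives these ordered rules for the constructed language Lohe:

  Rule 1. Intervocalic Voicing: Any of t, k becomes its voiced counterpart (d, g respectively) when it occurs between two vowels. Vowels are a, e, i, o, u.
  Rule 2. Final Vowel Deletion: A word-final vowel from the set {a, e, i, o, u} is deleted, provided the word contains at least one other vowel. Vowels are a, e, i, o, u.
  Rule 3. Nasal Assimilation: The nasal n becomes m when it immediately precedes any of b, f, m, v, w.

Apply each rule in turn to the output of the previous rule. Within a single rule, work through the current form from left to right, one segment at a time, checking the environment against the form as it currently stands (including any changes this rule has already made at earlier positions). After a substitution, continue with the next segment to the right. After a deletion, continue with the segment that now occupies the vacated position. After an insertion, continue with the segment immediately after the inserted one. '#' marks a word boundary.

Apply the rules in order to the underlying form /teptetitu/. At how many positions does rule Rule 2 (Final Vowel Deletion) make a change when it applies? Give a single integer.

1

Rule 1 Intervocalic Voicing: [teptetitu] → [teptedidu]
Rule 2 Final Vowel Deletion: [teptedidu] → [teptedid]
Rule 3 Nasal Assimilation: no change — [teptedid]
Rule Rule 2 changed 1 position(s).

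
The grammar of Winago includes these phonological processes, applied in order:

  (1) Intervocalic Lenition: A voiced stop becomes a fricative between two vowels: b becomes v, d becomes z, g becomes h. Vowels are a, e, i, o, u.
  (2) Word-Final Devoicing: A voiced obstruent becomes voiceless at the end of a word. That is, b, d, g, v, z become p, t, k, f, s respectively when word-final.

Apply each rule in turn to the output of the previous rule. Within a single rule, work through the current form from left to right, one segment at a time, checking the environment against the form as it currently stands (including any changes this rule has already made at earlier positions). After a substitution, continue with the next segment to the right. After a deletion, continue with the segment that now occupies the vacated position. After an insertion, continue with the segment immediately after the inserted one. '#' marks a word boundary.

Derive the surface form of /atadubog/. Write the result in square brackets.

[atazuvok]

(1) Intervocalic Lenition: [atadubog] → [atazuvog]
(2) Word-Final Devoicing: [atazuvog] → [atazuvok]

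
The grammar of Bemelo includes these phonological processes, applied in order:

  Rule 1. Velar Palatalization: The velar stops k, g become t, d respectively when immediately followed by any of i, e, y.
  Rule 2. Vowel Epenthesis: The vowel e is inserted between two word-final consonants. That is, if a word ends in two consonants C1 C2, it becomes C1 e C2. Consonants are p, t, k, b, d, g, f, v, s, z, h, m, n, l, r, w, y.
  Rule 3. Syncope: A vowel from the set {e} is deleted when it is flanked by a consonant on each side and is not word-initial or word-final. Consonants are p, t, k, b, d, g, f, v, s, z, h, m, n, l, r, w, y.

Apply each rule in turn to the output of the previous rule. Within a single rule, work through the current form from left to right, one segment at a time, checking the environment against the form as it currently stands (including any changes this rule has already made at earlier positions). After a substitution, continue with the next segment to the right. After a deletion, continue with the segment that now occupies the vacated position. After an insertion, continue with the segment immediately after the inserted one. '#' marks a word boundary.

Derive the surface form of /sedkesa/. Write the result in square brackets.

[sdtsa]

Rule 1 Velar Palatalization: [sedkesa] → [sedtesa]
Rule 2 Vowel Epenthesis: no change — [sedtesa]
Rule 3 Syncope: [sedtesa] → [sdtsa]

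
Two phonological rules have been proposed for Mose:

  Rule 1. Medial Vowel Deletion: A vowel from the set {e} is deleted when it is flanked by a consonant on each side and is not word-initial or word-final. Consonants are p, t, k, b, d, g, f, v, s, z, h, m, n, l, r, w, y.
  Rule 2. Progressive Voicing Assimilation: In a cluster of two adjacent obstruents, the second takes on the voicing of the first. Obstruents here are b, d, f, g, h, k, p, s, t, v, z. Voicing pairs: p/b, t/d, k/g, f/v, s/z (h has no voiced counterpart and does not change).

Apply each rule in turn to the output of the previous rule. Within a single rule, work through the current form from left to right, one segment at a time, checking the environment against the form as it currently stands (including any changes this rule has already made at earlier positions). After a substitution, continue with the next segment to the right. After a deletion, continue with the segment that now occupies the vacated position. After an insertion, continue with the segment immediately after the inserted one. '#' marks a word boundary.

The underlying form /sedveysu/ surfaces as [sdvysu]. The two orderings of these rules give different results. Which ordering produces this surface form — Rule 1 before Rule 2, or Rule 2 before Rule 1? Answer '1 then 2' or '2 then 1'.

Order 1 then 2:
  1 Medial Vowel Deletion: [sedveysu] → [sdvysu]
  2 Progressive Voicing Assimilation: [sdvysu] → [stfysu]
  result: [stfysu]
Order 2 then 1:
  2 Progressive Voicing Assimilation: no change — [sedveysu]
  1 Medial Vowel Deletion: [sedveysu] → [sdvysu]
  result: [sdvysu]

2 then 1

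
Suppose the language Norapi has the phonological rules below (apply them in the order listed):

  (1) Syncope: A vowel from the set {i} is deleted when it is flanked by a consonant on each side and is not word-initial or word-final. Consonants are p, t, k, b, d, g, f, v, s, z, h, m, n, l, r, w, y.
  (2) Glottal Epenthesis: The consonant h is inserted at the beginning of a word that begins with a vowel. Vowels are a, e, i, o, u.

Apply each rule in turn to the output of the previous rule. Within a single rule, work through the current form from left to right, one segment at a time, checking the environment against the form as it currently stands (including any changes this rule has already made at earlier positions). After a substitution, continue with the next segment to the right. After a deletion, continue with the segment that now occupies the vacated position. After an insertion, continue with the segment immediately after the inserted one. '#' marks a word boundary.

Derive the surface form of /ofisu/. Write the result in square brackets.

(1) Syncope: [ofisu] → [ofsu]
(2) Glottal Epenthesis: [ofsu] → [hofsu]

[hofsu]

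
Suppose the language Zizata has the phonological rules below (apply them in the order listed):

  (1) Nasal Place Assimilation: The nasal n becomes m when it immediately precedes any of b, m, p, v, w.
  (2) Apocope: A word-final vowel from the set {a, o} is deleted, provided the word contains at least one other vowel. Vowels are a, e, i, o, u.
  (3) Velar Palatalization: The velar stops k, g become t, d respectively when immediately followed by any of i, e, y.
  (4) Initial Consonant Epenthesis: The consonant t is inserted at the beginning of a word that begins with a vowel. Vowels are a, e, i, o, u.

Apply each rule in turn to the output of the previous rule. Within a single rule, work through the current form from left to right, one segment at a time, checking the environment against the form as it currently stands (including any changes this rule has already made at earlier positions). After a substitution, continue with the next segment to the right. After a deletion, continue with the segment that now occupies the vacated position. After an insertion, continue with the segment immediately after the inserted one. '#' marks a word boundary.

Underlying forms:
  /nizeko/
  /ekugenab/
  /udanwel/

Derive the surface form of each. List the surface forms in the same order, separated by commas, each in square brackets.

[nizek], [tekudenab], [tudamwel]

/nizeko/:
  (1) Nasal Place Assimilation: no change — [nizeko]
  (2) Apocope: [nizeko] → [nizek]
  (3) Velar Palatalization: no change — [nizek]
  (4) Initial Consonant Epenthesis: no change — [nizek]
/ekugenab/:
  (1) Nasal Place Assimilation: no change — [ekugenab]
  (2) Apocope: no change — [ekugenab]
  (3) Velar Palatalization: [ekugenab] → [ekudenab]
  (4) Initial Consonant Epenthesis: [ekudenab] → [tekudenab]
/udanwel/:
  (1) Nasal Place Assimilation: [udanwel] → [udamwel]
  (2) Apocope: no change — [udamwel]
  (3) Velar Palatalization: no change — [udamwel]
  (4) Initial Consonant Epenthesis: [udamwel] → [tudamwel]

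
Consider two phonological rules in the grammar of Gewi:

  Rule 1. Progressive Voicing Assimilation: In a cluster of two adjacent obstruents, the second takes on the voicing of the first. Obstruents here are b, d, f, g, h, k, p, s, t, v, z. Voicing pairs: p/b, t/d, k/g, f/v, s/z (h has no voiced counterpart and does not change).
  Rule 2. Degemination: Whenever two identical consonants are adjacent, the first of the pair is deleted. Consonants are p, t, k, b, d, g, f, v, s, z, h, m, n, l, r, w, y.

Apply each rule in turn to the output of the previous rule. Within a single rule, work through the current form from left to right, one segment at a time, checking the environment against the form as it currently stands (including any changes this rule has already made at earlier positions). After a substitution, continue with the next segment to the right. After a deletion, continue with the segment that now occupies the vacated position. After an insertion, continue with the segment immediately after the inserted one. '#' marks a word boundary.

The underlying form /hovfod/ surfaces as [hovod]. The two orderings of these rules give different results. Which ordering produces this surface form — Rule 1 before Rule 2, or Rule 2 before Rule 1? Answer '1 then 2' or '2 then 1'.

1 then 2

Order 1 then 2:
  1 Progressive Voicing Assimilation: [hovfod] → [hovvod]
  2 Degemination: [hovvod] → [hovod]
  result: [hovod]
Order 2 then 1:
  2 Degemination: no change — [hovfod]
  1 Progressive Voicing Assimilation: [hovfod] → [hovvod]
  result: [hovvod]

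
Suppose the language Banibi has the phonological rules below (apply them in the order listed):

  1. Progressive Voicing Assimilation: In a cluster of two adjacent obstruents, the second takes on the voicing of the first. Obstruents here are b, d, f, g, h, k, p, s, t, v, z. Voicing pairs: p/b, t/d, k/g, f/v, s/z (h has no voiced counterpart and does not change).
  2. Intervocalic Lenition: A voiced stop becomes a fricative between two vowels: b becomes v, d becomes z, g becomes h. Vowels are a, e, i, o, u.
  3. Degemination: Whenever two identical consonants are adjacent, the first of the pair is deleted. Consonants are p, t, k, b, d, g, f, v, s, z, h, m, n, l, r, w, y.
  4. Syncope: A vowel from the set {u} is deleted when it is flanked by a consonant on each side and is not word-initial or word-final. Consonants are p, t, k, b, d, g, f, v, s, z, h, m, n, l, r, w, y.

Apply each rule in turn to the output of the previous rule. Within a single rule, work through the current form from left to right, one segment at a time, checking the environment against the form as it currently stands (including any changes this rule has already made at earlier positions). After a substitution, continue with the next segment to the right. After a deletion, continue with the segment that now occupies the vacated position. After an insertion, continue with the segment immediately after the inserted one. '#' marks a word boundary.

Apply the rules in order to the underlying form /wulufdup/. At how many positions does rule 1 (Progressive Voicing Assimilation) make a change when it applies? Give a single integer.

1 Progressive Voicing Assimilation: [wulufdup] → [wuluftup]
2 Intervocalic Lenition: no change — [wuluftup]
3 Degemination: no change — [wuluftup]
4 Syncope: [wuluftup] → [wlftp]
Rule 1 changed 1 position(s).

1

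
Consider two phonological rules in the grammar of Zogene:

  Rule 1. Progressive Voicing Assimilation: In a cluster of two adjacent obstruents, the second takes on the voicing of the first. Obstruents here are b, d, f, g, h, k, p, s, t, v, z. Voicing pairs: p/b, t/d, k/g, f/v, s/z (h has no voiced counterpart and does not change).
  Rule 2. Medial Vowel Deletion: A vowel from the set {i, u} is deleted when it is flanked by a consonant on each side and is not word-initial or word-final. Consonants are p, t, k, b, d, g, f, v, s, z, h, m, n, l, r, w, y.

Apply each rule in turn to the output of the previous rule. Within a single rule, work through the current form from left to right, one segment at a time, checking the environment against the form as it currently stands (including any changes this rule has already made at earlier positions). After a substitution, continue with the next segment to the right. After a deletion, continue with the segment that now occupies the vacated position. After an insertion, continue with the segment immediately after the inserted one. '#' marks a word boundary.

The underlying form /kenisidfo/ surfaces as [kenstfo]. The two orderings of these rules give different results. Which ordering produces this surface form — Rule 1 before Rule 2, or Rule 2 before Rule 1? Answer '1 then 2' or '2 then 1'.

Order 1 then 2:
  1 Progressive Voicing Assimilation: [kenisidfo] → [kenisidvo]
  2 Medial Vowel Deletion: [kenisidvo] → [kensdvo]
  result: [kensdvo]
Order 2 then 1:
  2 Medial Vowel Deletion: [kenisidfo] → [kensdfo]
  1 Progressive Voicing Assimilation: [kensdfo] → [kenstfo]
  result: [kenstfo]

2 then 1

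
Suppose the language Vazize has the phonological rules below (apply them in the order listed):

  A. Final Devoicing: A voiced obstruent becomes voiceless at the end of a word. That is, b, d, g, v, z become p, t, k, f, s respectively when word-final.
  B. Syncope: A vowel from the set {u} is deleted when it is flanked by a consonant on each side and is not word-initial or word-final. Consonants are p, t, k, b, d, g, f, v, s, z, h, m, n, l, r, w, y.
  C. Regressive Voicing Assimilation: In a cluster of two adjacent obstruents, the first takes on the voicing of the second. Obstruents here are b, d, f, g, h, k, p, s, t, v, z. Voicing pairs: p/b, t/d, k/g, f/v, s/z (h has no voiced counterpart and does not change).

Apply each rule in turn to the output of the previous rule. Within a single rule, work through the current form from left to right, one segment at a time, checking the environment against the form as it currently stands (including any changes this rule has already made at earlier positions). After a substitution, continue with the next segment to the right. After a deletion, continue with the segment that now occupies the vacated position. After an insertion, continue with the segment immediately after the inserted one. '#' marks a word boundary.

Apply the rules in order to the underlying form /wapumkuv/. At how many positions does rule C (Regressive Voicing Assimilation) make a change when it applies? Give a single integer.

0

A Final Devoicing: [wapumkuv] → [wapumkuf]
B Syncope: [wapumkuf] → [wapmkf]
C Regressive Voicing Assimilation: no change — [wapmkf]
Rule C changed 0 position(s).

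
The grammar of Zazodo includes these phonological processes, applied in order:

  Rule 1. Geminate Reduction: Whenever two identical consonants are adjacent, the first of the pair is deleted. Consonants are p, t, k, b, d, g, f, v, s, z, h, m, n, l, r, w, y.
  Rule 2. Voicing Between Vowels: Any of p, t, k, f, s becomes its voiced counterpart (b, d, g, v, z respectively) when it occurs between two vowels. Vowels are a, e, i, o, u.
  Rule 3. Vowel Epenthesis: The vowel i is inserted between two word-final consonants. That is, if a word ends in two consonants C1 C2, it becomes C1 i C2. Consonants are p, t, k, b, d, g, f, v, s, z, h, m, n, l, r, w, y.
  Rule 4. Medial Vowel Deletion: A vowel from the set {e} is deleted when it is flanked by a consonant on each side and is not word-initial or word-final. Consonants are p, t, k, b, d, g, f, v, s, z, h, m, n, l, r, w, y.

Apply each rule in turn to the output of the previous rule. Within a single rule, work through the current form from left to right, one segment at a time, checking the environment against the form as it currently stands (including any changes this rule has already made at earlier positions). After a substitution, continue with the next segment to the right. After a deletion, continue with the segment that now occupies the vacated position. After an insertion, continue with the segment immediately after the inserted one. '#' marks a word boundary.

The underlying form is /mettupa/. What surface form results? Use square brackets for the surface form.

[mduba]

Rule 1 Geminate Reduction: [mettupa] → [metupa]
Rule 2 Voicing Between Vowels: [metupa] → [meduba]
Rule 3 Vowel Epenthesis: no change — [meduba]
Rule 4 Medial Vowel Deletion: [meduba] → [mduba]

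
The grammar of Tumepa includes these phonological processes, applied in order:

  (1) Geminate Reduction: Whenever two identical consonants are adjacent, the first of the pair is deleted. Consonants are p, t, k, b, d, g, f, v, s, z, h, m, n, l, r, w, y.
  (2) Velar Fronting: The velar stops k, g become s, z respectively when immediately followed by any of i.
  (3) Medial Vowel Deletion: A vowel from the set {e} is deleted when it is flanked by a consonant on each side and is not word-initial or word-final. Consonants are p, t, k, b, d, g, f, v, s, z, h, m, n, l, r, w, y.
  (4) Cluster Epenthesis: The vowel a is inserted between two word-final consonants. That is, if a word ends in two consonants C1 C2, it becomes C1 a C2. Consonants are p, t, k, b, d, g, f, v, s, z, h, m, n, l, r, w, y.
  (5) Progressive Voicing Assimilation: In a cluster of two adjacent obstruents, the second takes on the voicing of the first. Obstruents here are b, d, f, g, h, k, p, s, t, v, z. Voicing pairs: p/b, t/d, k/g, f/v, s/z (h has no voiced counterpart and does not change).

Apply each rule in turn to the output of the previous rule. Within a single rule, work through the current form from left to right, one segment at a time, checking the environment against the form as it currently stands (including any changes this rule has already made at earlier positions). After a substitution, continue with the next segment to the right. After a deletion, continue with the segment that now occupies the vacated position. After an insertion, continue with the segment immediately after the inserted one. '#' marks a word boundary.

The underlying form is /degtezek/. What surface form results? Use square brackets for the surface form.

[dgdzak]

(1) Geminate Reduction: no change — [degtezek]
(2) Velar Fronting: no change — [degtezek]
(3) Medial Vowel Deletion: [degtezek] → [dgtzk]
(4) Cluster Epenthesis: [dgtzk] → [dgtzak]
(5) Progressive Voicing Assimilation: [dgtzak] → [dgdzak]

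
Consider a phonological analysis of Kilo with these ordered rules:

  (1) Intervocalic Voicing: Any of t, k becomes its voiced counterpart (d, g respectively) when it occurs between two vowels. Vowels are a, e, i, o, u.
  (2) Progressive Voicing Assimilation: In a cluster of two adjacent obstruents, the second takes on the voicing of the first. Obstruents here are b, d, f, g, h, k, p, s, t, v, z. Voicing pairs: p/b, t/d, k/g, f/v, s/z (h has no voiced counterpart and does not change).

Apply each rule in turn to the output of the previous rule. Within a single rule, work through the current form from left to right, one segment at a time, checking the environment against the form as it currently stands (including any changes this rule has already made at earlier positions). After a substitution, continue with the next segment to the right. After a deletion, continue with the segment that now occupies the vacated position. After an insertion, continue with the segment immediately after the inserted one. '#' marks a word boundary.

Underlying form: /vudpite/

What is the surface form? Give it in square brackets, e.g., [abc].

(1) Intervocalic Voicing: [vudpite] → [vudpide]
(2) Progressive Voicing Assimilation: [vudpide] → [vudbide]

[vudbide]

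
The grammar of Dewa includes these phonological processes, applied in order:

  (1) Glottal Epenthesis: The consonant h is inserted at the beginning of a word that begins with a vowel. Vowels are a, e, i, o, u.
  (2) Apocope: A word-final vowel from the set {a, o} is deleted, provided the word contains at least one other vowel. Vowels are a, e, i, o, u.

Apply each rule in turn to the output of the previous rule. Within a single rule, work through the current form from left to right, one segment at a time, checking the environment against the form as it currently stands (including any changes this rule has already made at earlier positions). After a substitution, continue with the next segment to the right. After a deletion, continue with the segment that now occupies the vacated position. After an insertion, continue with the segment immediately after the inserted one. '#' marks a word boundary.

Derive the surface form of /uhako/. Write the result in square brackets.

[huhak]

(1) Glottal Epenthesis: [uhako] → [huhako]
(2) Apocope: [huhako] → [huhak]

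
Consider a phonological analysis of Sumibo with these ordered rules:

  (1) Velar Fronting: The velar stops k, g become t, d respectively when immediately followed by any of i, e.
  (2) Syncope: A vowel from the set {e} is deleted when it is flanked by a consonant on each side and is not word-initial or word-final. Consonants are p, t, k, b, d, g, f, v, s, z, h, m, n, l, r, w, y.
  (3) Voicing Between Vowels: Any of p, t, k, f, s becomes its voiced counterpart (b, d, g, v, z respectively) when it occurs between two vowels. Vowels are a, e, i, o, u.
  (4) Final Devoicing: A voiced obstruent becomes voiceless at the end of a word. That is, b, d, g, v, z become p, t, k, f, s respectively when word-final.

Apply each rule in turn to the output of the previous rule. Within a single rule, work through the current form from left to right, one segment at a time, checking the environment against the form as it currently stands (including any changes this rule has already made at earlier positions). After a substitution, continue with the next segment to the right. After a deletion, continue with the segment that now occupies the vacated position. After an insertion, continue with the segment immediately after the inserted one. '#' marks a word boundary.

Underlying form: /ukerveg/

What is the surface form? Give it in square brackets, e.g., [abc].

[utrvk]

(1) Velar Fronting: [ukerveg] → [uterveg]
(2) Syncope: [uterveg] → [utrvg]
(3) Voicing Between Vowels: no change — [utrvg]
(4) Final Devoicing: [utrvg] → [utrvk]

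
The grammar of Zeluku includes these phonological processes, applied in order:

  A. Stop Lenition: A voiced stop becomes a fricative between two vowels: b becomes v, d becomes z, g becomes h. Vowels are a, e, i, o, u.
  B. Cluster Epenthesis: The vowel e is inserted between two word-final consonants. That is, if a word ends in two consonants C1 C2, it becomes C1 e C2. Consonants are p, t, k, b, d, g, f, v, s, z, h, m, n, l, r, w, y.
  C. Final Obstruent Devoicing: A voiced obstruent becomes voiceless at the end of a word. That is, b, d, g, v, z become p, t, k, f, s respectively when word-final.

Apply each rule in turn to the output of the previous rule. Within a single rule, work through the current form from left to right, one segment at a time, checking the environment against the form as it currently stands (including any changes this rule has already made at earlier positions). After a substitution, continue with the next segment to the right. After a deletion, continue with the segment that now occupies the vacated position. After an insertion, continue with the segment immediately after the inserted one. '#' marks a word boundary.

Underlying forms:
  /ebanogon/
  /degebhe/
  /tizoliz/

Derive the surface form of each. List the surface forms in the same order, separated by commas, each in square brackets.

[evanohon], [dehebhe], [tizolis]

/ebanogon/:
  A Stop Lenition: [ebanogon] → [evanohon]
  B Cluster Epenthesis: no change — [evanohon]
  C Final Obstruent Devoicing: no change — [evanohon]
/degebhe/:
  A Stop Lenition: [degebhe] → [dehebhe]
  B Cluster Epenthesis: no change — [dehebhe]
  C Final Obstruent Devoicing: no change — [dehebhe]
/tizoliz/:
  A Stop Lenition: no change — [tizoliz]
  B Cluster Epenthesis: no change — [tizoliz]
  C Final Obstruent Devoicing: [tizoliz] → [tizolis]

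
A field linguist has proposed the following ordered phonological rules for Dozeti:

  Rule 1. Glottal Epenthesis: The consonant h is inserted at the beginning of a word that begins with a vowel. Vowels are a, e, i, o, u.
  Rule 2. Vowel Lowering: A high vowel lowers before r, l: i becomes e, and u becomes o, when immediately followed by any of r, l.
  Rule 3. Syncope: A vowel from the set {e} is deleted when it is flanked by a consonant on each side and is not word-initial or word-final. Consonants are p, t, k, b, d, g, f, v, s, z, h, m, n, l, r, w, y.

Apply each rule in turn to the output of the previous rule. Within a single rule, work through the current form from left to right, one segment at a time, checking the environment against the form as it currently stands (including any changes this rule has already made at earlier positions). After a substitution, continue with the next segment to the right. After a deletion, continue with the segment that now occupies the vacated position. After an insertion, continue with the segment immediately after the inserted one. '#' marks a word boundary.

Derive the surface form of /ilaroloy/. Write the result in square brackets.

Rule 1 Glottal Epenthesis: [ilaroloy] → [hilaroloy]
Rule 2 Vowel Lowering: [hilaroloy] → [helaroloy]
Rule 3 Syncope: [helaroloy] → [hlaroloy]

[hlaroloy]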